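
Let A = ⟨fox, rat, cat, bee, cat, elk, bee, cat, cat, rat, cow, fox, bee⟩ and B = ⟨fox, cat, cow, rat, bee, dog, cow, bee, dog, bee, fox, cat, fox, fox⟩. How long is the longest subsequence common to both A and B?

Backtracking the LCS table gives one alignment: fox (A1,B1) → rat (A2,B4) → bee (A4,B8) → bee (A7,B10) → cat (A8,B12) → fox (A12,B14).
So the longest common subsequence has length 6.

6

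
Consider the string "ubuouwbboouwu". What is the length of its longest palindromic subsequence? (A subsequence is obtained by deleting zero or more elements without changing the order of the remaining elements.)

One longest palindromic subsequence is uuobbouu (positions 1,3,4,7,8,10,11,13); it reads the same forward and backward, and the interval DP gives dp[1][13] = 8.

8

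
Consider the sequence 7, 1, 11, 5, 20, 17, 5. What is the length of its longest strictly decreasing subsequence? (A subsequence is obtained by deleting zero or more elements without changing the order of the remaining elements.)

Let dp[i] be the longest decreasing subsequence ending at position i. Then dp = [1, 2, 1, 2, 1, 2, 3].
The maximum is 3; one witness is 20, 17, 5 at positions 5,6,7.

3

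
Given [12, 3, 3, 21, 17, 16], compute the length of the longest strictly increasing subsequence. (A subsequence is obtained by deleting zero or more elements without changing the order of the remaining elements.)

2

Scanning left to right, the best length ending at each element is: 12→1, 3→1, 3→1, 21→2, 17→2, 16→2.
So the longest increasing subsequence has length 2, e.g. 12, 21.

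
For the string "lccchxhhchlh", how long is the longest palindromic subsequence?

One longest palindromic subsequence is lchhhcl (positions 1,4,5,7,8,9,11); it reads the same forward and backward, and the interval DP gives dp[1][12] = 7.

7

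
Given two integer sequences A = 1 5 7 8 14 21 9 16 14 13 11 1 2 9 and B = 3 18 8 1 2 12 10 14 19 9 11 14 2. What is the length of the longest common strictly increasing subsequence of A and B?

3

For each value that appears in both, track the longest common increasing run ending there.
The best achievable length is 3; one witness is 1, 2, 9 (A-positions 1,13,14, B-positions 4,5,10).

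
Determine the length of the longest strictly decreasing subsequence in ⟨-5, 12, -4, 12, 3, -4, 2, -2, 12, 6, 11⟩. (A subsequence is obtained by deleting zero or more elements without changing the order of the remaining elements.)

4

One longest decreasing subsequence is 12, 3, 2, -2 (positions 2,5,7,8), of length 4; no longer one exists.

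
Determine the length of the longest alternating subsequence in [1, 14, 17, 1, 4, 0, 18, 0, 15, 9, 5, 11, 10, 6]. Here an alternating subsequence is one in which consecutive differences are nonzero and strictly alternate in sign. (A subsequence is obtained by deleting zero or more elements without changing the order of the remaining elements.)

11

Track the best alternating length ending on an up-step vs a down-step at each position: up/down = 1/1, 2/1, 2/1, 1/3, 4/3, 1/5, 6/1, 1/7, 8/7, 8/9, 8/9, 10/9, 10/11, 10/11.
The maximum over both is 11; one such subsequence is 1, 14, 1, 4, 0, 18, 0, 15, 9, 11, 10.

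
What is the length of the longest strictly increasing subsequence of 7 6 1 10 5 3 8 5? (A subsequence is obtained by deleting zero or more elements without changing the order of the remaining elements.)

Scanning left to right, the best length ending at each element is: 7→1, 6→1, 1→1, 10→2, 5→2, 3→2, 8→3, 5→3.
So the longest increasing subsequence has length 3, e.g. 1, 5, 8.

3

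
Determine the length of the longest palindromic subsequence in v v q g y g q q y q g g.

7

Using dp[i][j] = 2 + dp[i+1][j−1] if the ends match, else max(dp[i+1][j], dp[i][j−1]):
dp[1][12] = 7. A witness is ggqyqgg at positions 4,6,7,9,10,11,12.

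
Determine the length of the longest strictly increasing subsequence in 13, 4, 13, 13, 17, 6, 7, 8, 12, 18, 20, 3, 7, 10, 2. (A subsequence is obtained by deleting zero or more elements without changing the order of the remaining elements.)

Let dp[i] be the longest increasing subsequence ending at position i. Then dp = [1, 1, 2, 2, 3, 2, 3, 4, 5, 6, 7, 1, 3, 5, 1].
The maximum is 7; one witness is 4, 6, 7, 8, 12, 18, 20 at positions 2,6,7,8,9,10,11.

7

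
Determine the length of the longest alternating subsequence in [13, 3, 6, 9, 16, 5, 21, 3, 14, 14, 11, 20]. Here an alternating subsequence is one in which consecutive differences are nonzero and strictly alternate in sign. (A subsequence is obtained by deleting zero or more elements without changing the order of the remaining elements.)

9

A longest alternating subsequence is 13, 3, 6, 5, 21, 3, 14, 11, 20 (positions 1,2,3,6,7,8,9,11,12); its 8 consecutive differences strictly alternate in sign, and length 9 is optimal.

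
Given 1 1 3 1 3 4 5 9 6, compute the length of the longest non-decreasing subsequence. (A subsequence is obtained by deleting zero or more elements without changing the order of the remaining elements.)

7

Let dp[i] be the longest non-decreasing subsequence ending at position i. Then dp = [1, 2, 3, 3, 4, 5, 6, 7, 7].
The maximum is 7; one witness is 1, 1, 3, 3, 4, 5, 9 at positions 1,2,3,5,6,7,8.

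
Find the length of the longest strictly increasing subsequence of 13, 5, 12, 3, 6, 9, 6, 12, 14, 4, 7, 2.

5

One longest increasing subsequence is 5, 6, 9, 12, 14 (positions 2,5,6,8,9), of length 5; no longer one exists.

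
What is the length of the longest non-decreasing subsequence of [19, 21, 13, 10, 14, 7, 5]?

Let dp[i] be the longest non-decreasing subsequence ending at position i. Then dp = [1, 2, 1, 1, 2, 1, 1].
The maximum is 2; one witness is 19, 21 at positions 1,2.

2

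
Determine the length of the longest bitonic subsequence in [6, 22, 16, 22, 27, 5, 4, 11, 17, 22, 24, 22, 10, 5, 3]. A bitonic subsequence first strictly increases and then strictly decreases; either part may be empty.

One longest bitonic subsequence is 6, 16, 22, 27, 24, 22, 10, 5, 3 (positions 1,3,4,5,11,12,13,14,15): it rises to 27 then falls. Length 9 is optimal.

9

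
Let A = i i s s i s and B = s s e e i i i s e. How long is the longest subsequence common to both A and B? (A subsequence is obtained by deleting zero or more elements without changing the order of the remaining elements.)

4

Backtracking the LCS table gives one alignment: i (A1,B5) → i (A2,B6) → i (A5,B7) → s (A6,B8).
So the longest common subsequence has length 4.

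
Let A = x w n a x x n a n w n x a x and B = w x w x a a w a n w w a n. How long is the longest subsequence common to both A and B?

7

Backtracking the LCS table gives one alignment: x (A1,B2) → w (A2,B3) → a (A4,B6) → a (A8,B8) → n (A9,B9) → w (A10,B11) → n (A11,B13).
So the longest common subsequence has length 7.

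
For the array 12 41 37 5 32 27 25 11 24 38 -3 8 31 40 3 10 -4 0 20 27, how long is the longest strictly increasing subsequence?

Scanning left to right, the best length ending at each element is: 12→1, 41→2, 37→2, 5→1, 32→2, 27→2, 25→2, 11→2, 24→3, 38→4, -3→1, 8→2, 31→4, 40→5, 3→2, 10→3, -4→1, 0→2, 20→4, 27→5.
So the longest increasing subsequence has length 5, e.g. 5, 11, 24, 38, 40.

5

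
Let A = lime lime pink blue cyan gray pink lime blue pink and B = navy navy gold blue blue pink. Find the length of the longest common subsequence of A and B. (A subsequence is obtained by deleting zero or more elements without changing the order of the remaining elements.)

3

Backtracking the LCS table gives one alignment: blue (A4,B4) → blue (A9,B5) → pink (A10,B6).
So the longest common subsequence has length 3.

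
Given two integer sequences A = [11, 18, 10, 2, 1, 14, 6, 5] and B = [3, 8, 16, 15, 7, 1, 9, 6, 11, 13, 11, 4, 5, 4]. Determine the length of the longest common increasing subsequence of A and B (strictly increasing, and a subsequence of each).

2

A longest common strictly increasing subsequence is 1, 6 (length 2); it appears in order in both A and B, and no longer such subsequence exists.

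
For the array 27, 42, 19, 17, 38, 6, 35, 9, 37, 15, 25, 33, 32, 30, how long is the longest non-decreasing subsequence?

5

Scanning left to right, the best length ending at each element is: 27→1, 42→2, 19→1, 17→1, 38→2, 6→1, 35→2, 9→2, 37→3, 15→3, 25→4, 33→5, 32→5, 30→5.
So the longest non-decreasing subsequence has length 5, e.g. 6, 9, 15, 25, 33.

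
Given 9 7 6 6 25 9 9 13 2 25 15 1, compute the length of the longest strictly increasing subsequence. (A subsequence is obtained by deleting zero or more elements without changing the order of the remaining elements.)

4

Scanning left to right, the best length ending at each element is: 9→1, 7→1, 6→1, 6→1, 25→2, 9→2, 9→2, 13→3, 2→1, 25→4, 15→4, 1→1.
So the longest increasing subsequence has length 4, e.g. 7, 9, 13, 25.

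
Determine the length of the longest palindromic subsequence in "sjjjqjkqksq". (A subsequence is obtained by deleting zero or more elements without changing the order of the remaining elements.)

One longest palindromic subsequence is sjjjjs (positions 1,2,3,4,6,10); it reads the same forward and backward, and the interval DP gives dp[1][11] = 6.

6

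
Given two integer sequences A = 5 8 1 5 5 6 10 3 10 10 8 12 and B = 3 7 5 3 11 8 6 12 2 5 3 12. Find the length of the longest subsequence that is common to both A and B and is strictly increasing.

For each value that appears in both, track the longest common increasing run ending there.
The best achievable length is 3; one witness is 5, 8, 12 (A-positions 1,2,12, B-positions 3,6,8).

3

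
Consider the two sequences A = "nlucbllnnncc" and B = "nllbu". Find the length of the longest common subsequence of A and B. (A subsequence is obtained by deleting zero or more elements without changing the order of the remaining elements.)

3

A longest common subsequence is nlu (length 3); the LCS DP confirms no longer common subsequence exists.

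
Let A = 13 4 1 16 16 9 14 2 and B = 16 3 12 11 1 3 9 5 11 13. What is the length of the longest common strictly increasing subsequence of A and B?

2

For each value that appears in both, track the longest common increasing run ending there.
The best achievable length is 2; one witness is 1, 9 (A-positions 3,6, B-positions 5,7).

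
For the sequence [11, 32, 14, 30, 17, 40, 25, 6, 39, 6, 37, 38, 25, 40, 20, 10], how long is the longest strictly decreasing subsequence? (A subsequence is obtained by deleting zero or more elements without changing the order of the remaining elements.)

6

Scanning left to right, the best length ending at each element is: 11→1, 32→1, 14→2, 30→2, 17→3, 40→1, 25→3, 6→4, 39→2, 6→4, 37→3, 38→3, 25→4, 40→1, 20→5, 10→6.
So the longest decreasing subsequence has length 6, e.g. 40, 39, 37, 25, 20, 10.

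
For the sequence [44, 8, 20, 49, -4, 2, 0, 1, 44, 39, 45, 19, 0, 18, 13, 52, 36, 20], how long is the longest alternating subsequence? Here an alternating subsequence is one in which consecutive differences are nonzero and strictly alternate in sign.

Track the best alternating length ending on an up-step vs a down-step at each position: up/down = 1/1, 1/2, 3/2, 3/1, 1/4, 5/4, 5/6, 7/6, 7/4, 7/8, 9/4, 7/10, 5/10, 11/10, 11/12, 13/1, 13/14, 13/14.
The maximum over both is 14; one such subsequence is 44, 8, 20, -4, 2, 0, 44, 39, 45, 0, 18, 13, 52, 36.

14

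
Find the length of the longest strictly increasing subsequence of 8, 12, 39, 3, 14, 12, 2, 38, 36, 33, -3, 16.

4

Let dp[i] be the longest increasing subsequence ending at position i. Then dp = [1, 2, 3, 1, 3, 2, 1, 4, 4, 4, 1, 4].
The maximum is 4; one witness is 8, 12, 14, 38 at positions 1,2,5,8.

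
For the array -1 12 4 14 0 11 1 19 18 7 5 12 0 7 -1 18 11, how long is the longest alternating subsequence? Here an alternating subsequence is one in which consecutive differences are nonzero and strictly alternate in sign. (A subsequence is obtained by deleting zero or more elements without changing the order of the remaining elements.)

A longest alternating subsequence is -1, 12, 4, 14, 0, 11, 1, 19, 7, 12, 0, 7, -1, 18, 11 (positions 1,2,3,4,5,6,7,8,10,12,13,14,15,16,17); its 14 consecutive differences strictly alternate in sign, and length 15 is optimal.

15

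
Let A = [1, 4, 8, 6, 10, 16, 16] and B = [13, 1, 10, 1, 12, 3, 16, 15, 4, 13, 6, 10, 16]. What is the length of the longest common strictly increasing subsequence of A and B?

For each value that appears in both, track the longest common increasing run ending there.
The best achievable length is 5; one witness is 1, 4, 6, 10, 16 (A-positions 1,2,4,5,6, B-positions 2,9,11,12,13).

5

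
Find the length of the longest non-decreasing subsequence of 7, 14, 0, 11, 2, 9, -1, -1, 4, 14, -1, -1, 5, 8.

Scanning left to right, the best length ending at each element is: 7→1, 14→2, 0→1, 11→2, 2→2, 9→3, -1→1, -1→2, 4→3, 14→4, -1→3, -1→4, 5→5, 8→6.
So the longest non-decreasing subsequence has length 6, e.g. -1, -1, -1, -1, 5, 8.

6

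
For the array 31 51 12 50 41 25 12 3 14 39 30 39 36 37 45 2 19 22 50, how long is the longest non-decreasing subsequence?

One longest non-decreasing subsequence is 12, 12, 14, 30, 36, 37, 45, 50 (positions 3,7,9,11,13,14,15,19), of length 8; no longer one exists.

8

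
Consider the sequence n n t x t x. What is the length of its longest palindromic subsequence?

3

One longest palindromic subsequence is xtx (positions 4,5,6); it reads the same forward and backward, and the interval DP gives dp[1][6] = 3.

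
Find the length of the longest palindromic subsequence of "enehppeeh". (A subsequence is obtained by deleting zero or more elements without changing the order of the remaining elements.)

Using dp[i][j] = 2 + dp[i+1][j−1] if the ends match, else max(dp[i+1][j], dp[i][j−1]):
dp[1][9] = 6. A witness is eeppee at positions 1,3,5,6,7,8.

6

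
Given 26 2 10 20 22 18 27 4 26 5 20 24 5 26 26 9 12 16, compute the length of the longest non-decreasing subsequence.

7

Let dp[i] be the longest non-decreasing subsequence ending at position i. Then dp = [1, 1, 2, 3, 4, 3, 5, 2, 5, 3, 4, 5, 4, 6, 7, 5, 6, 7].
The maximum is 7; one witness is 2, 10, 20, 22, 26, 26, 26 at positions 2,3,4,5,9,14,15.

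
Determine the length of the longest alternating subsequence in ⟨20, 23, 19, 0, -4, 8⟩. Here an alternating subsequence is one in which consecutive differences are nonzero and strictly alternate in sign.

4

Track the best alternating length ending on an up-step vs a down-step at each position: up/down = 1/1, 2/1, 1/3, 1/3, 1/3, 4/3.
The maximum over both is 4; one such subsequence is 20, 23, 0, 8.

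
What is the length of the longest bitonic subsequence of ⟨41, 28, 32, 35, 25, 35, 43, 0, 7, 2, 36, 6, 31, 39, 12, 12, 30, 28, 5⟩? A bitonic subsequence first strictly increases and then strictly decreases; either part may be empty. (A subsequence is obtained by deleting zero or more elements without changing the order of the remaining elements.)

9

Let inc[i] be the LIS ending at i and dec[i] the longest strictly decreasing subsequence starting at i. inc = [1, 1, 2, 3, 1, 3, 4, 1, 2, 2, 4, 3, 4, 5, 4, 4, 5, 5, 3], dec = [6, 5, 5, 5, 4, 5, 6, 1, 3, 1, 5, 2, 4, 4, 2, 2, 3, 2, 1].
max_i inc[i]+dec[i]−1 = 9, with one witness 28, 32, 35, 43, 36, 31, 30, 28, 5.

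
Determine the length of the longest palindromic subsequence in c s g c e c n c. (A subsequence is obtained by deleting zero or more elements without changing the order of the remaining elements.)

5

One longest palindromic subsequence is ccecc (positions 1,4,5,6,8); it reads the same forward and backward, and the interval DP gives dp[1][8] = 5.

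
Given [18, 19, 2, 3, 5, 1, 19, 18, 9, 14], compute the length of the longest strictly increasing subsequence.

Scanning left to right, the best length ending at each element is: 18→1, 19→2, 2→1, 3→2, 5→3, 1→1, 19→4, 18→4, 9→4, 14→5.
So the longest increasing subsequence has length 5, e.g. 2, 3, 5, 9, 14.

5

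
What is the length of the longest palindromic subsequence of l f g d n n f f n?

4

One longest palindromic subsequence is nffn (positions 5,7,8,9); it reads the same forward and backward, and the interval DP gives dp[1][9] = 4.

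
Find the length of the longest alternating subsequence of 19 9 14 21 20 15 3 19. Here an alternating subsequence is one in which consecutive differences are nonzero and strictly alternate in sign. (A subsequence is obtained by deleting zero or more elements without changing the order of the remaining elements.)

5

Track the best alternating length ending on an up-step vs a down-step at each position: up/down = 1/1, 1/2, 3/2, 3/1, 3/4, 3/4, 1/4, 5/4.
The maximum over both is 5; one such subsequence is 19, 9, 21, 15, 19.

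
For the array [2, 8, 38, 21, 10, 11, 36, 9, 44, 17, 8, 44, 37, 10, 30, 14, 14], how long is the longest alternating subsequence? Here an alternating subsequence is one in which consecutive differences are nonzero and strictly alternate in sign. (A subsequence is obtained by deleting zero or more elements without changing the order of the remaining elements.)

A longest alternating subsequence is 2, 38, 10, 11, 9, 44, 17, 44, 10, 30, 14 (positions 1,3,5,6,8,9,10,12,14,15,16); its 10 consecutive differences strictly alternate in sign, and length 11 is optimal.

11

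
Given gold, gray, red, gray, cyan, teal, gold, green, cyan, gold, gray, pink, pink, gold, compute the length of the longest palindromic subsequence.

Using dp[i][j] = 2 + dp[i+1][j−1] if the ends match, else max(dp[i+1][j], dp[i][j−1]):
dp[1][14] = 7. A witness is gold gray gold cyan gold gray gold at positions 1,4,7,9,10,11,14.

7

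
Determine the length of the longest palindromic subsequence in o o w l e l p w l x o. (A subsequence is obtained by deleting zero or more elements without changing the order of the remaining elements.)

7

Using dp[i][j] = 2 + dp[i+1][j−1] if the ends match, else max(dp[i+1][j], dp[i][j−1]):
dp[1][11] = 7. A witness is owlelwo at positions 1,3,4,5,6,8,11.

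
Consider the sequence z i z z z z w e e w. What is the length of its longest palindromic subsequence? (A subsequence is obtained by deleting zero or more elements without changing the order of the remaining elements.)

One longest palindromic subsequence is zzzzz (positions 1,3,4,5,6); it reads the same forward and backward, and the interval DP gives dp[1][10] = 5.

5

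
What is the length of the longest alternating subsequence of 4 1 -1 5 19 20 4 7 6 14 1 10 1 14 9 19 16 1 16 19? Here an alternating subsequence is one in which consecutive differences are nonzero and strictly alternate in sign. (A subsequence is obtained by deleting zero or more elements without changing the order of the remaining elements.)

15

Track the best alternating length ending on an up-step vs a down-step at each position: up/down = 1/1, 1/2, 1/2, 3/1, 3/1, 3/1, 3/4, 5/4, 5/6, 7/4, 3/8, 9/8, 3/10, 11/4, 11/12, 13/4, 13/14, 3/14, 15/14, 15/4.
The maximum over both is 15; one such subsequence is 4, 1, 5, 4, 7, 6, 14, 1, 10, 1, 14, 9, 19, 1, 16.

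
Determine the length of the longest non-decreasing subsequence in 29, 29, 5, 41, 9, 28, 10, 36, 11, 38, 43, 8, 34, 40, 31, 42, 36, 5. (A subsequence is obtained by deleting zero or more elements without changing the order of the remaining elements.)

7

Let dp[i] be the longest non-decreasing subsequence ending at position i. Then dp = [1, 2, 1, 3, 2, 3, 3, 4, 4, 5, 6, 2, 5, 6, 5, 7, 6, 2].
The maximum is 7; one witness is 5, 9, 28, 36, 38, 40, 42 at positions 3,5,6,8,10,14,16.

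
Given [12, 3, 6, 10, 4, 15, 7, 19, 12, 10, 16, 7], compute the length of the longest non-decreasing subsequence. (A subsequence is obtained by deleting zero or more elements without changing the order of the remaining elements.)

5

Let dp[i] be the longest non-decreasing subsequence ending at position i. Then dp = [1, 1, 2, 3, 2, 4, 3, 5, 4, 4, 5, 4].
The maximum is 5; one witness is 3, 6, 10, 15, 19 at positions 2,3,4,6,8.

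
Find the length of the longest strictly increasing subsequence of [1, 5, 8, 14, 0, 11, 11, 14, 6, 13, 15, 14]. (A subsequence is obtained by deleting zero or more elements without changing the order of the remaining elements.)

6

Scanning left to right, the best length ending at each element is: 1→1, 5→2, 8→3, 14→4, 0→1, 11→4, 11→4, 14→5, 6→3, 13→5, 15→6, 14→6.
So the longest increasing subsequence has length 6, e.g. 1, 5, 8, 11, 14, 15.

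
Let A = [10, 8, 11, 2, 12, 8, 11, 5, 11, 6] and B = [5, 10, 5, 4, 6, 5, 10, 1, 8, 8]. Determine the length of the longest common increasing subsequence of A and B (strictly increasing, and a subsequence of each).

A longest common strictly increasing subsequence is 5, 6 (length 2); it appears in order in both A and B, and no longer such subsequence exists.

2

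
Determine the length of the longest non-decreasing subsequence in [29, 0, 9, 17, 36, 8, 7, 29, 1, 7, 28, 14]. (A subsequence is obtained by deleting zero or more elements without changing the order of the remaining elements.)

One longest non-decreasing subsequence is 0, 9, 17, 36 (positions 2,3,4,5), of length 4; no longer one exists.

4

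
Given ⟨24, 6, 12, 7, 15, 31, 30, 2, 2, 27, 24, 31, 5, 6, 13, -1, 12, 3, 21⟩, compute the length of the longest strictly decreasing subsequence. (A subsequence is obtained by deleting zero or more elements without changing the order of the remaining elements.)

7

One longest decreasing subsequence is 31, 30, 27, 24, 13, 12, 3 (positions 6,7,10,11,15,17,18), of length 7; no longer one exists.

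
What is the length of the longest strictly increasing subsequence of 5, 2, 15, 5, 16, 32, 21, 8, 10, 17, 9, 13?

5

Scanning left to right, the best length ending at each element is: 5→1, 2→1, 15→2, 5→2, 16→3, 32→4, 21→4, 8→3, 10→4, 17→5, 9→4, 13→5.
So the longest increasing subsequence has length 5, e.g. 2, 5, 8, 10, 17.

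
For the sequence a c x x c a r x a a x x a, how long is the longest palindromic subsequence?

9

Using dp[i][j] = 2 + dp[i+1][j−1] if the ends match, else max(dp[i+1][j], dp[i][j−1]):
dp[1][13] = 9. A witness is axxaaaxxa at positions 1,3,4,6,9,10,11,12,13.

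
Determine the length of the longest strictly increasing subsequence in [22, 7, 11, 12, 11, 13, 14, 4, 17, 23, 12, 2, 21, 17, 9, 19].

7

Scanning left to right, the best length ending at each element is: 22→1, 7→1, 11→2, 12→3, 11→2, 13→4, 14→5, 4→1, 17→6, 23→7, 12→3, 2→1, 21→7, 17→6, 9→2, 19→7.
So the longest increasing subsequence has length 7, e.g. 7, 11, 12, 13, 14, 17, 23.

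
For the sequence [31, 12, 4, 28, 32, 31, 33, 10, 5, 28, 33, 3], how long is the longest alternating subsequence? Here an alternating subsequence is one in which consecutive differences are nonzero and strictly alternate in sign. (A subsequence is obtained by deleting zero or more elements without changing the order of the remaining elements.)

8

A longest alternating subsequence is 31, 12, 32, 31, 33, 10, 28, 3 (positions 1,2,5,6,7,8,10,12); its 7 consecutive differences strictly alternate in sign, and length 8 is optimal.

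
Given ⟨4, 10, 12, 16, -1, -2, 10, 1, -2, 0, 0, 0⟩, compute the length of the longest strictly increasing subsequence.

Let dp[i] be the longest increasing subsequence ending at position i. Then dp = [1, 2, 3, 4, 1, 1, 2, 2, 1, 2, 2, 2].
The maximum is 4; one witness is 4, 10, 12, 16 at positions 1,2,3,4.

4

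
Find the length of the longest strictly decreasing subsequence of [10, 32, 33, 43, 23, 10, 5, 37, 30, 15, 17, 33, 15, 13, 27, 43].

One longest decreasing subsequence is 43, 37, 30, 17, 15, 13 (positions 4,8,9,11,13,14), of length 6; no longer one exists.

6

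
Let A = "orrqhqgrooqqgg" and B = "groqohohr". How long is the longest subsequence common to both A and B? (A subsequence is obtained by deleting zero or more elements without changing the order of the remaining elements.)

4

Backtracking the LCS table gives one alignment: o (A1,B3) → q (A4,B4) → h (A5,B8) → r (A8,B9).
So the longest common subsequence has length 4.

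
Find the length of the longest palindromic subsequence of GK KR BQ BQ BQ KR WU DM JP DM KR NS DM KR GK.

9

Using dp[i][j] = 2 + dp[i+1][j−1] if the ends match, else max(dp[i+1][j], dp[i][j−1]):
dp[1][15] = 9. A witness is GK KR KR DM JP DM KR KR GK at positions 1,2,6,8,9,10,11,14,15.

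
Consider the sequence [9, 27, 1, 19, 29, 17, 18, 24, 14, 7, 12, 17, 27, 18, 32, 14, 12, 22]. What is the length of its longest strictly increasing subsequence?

6

Scanning left to right, the best length ending at each element is: 9→1, 27→2, 1→1, 19→2, 29→3, 17→2, 18→3, 24→4, 14→2, 7→2, 12→3, 17→4, 27→5, 18→5, 32→6, 14→4, 12→3, 22→6.
So the longest increasing subsequence has length 6, e.g. 9, 17, 18, 24, 27, 32.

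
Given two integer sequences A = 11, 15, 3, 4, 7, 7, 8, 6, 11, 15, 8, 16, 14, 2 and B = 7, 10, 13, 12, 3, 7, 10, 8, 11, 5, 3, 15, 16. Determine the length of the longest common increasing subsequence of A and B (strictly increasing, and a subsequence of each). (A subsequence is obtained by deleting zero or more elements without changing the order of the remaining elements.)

A longest common strictly increasing subsequence is 3, 7, 8, 11, 15, 16 (length 6); it appears in order in both A and B, and no longer such subsequence exists.

6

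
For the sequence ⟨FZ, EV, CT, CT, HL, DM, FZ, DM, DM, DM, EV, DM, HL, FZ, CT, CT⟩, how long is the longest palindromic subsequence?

11

One longest palindromic subsequence is CT CT HL DM DM DM DM DM HL CT CT (positions 3,4,5,6,8,9,10,12,13,15,16); it reads the same forward and backward, and the interval DP gives dp[1][16] = 11.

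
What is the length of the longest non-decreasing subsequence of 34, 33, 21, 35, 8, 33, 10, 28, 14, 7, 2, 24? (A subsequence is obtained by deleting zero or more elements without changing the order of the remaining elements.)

Scanning left to right, the best length ending at each element is: 34→1, 33→1, 21→1, 35→2, 8→1, 33→2, 10→2, 28→3, 14→3, 7→1, 2→1, 24→4.
So the longest non-decreasing subsequence has length 4, e.g. 8, 10, 14, 24.

4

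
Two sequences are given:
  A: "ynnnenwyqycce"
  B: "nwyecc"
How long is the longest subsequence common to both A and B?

Backtracking the LCS table gives one alignment: n (A6,B1) → w (A7,B2) → y (A8,B3) → c (A11,B5) → c (A12,B6).
So the longest common subsequence has length 5.

5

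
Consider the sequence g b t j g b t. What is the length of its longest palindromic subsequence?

3

One longest palindromic subsequence is tbt (positions 3,6,7); it reads the same forward and backward, and the interval DP gives dp[1][7] = 3.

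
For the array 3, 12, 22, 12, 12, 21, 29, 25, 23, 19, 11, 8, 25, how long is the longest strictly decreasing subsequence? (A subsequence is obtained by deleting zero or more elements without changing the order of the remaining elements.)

One longest decreasing subsequence is 29, 25, 23, 19, 11, 8 (positions 7,8,9,10,11,12), of length 6; no longer one exists.

6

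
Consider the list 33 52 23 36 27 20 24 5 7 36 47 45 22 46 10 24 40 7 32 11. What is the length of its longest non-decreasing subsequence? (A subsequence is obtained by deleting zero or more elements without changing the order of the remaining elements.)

Let dp[i] be the longest non-decreasing subsequence ending at position i. Then dp = [1, 2, 1, 2, 2, 1, 2, 1, 2, 3, 4, 4, 3, 5, 3, 4, 5, 3, 5, 4].
The maximum is 5; one witness is 33, 36, 36, 45, 46 at positions 1,4,10,12,14.

5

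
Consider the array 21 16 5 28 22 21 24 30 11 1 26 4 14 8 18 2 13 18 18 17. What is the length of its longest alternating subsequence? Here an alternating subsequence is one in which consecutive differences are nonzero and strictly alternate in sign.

Track the best alternating length ending on an up-step vs a down-step at each position: up/down = 1/1, 1/2, 1/2, 3/1, 3/4, 3/4, 5/4, 5/1, 3/6, 1/6, 7/6, 7/8, 9/8, 9/10, 11/8, 7/12, 13/12, 13/8, 13/8, 13/14.
The maximum over both is 14; one such subsequence is 21, 16, 28, 22, 24, 11, 26, 4, 14, 8, 18, 2, 18, 17.

14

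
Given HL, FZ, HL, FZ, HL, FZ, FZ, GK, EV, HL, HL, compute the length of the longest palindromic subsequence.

One longest palindromic subsequence is HL HL FZ FZ FZ HL HL (positions 1,3,4,6,7,10,11); it reads the same forward and backward, and the interval DP gives dp[1][11] = 7.

7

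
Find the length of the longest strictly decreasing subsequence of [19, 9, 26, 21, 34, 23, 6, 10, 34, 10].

Scanning left to right, the best length ending at each element is: 19→1, 9→2, 26→1, 21→2, 34→1, 23→2, 6→3, 10→3, 34→1, 10→3.
So the longest decreasing subsequence has length 3, e.g. 19, 9, 6.

3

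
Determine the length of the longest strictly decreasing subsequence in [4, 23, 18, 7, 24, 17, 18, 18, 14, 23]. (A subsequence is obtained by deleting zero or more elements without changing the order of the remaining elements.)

4

Scanning left to right, the best length ending at each element is: 4→1, 23→1, 18→2, 7→3, 24→1, 17→3, 18→2, 18→2, 14→4, 23→2.
So the longest decreasing subsequence has length 4, e.g. 23, 18, 17, 14.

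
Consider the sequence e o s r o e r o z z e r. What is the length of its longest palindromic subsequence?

7

Using dp[i][j] = 2 + dp[i+1][j−1] if the ends match, else max(dp[i+1][j], dp[i][j−1]):
dp[1][12] = 7. A witness is eoreroe at positions 1,2,4,6,7,8,11.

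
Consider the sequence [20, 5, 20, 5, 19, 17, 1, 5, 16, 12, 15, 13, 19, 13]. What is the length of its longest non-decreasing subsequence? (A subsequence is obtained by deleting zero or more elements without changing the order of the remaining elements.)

One longest non-decreasing subsequence is 5, 5, 5, 12, 15, 19 (positions 2,4,8,10,11,13), of length 6; no longer one exists.

6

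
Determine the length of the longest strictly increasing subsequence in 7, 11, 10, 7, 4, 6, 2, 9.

3

Scanning left to right, the best length ending at each element is: 7→1, 11→2, 10→2, 7→1, 4→1, 6→2, 2→1, 9→3.
So the longest increasing subsequence has length 3, e.g. 4, 6, 9.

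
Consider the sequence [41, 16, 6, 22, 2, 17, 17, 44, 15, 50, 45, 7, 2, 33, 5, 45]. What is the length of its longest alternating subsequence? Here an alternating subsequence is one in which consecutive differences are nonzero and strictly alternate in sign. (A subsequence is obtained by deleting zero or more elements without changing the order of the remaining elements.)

A longest alternating subsequence is 41, 16, 22, 2, 17, 15, 50, 7, 33, 5, 45 (positions 1,2,4,5,6,9,10,12,14,15,16); its 10 consecutive differences strictly alternate in sign, and length 11 is optimal.

11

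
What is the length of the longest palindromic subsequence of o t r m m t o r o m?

One longest palindromic subsequence is ormmro (positions 1,3,4,5,8,9); it reads the same forward and backward, and the interval DP gives dp[1][10] = 6.

6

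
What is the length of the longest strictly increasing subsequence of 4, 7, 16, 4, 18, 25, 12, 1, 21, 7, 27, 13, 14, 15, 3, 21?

Let dp[i] be the longest increasing subsequence ending at position i. Then dp = [1, 2, 3, 1, 4, 5, 3, 1, 5, 2, 6, 4, 5, 6, 2, 7].
The maximum is 7; one witness is 4, 7, 12, 13, 14, 15, 21 at positions 1,2,7,12,13,14,16.

7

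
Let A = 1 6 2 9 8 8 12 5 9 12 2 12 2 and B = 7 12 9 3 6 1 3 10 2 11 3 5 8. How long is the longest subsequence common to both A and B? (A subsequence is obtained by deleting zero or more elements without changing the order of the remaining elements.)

3

Backtracking the LCS table gives one alignment: 1 (A1,B6) → 2 (A3,B9) → 8 (A6,B13).
So the longest common subsequence has length 3.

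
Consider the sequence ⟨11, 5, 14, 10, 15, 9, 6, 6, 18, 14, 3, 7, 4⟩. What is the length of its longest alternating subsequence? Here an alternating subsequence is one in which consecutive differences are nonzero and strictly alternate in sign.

10

Track the best alternating length ending on an up-step vs a down-step at each position: up/down = 1/1, 1/2, 3/1, 3/4, 5/1, 3/6, 3/6, 3/6, 7/1, 7/8, 1/8, 9/8, 9/10.
The maximum over both is 10; one such subsequence is 11, 5, 14, 10, 15, 9, 18, 3, 7, 4.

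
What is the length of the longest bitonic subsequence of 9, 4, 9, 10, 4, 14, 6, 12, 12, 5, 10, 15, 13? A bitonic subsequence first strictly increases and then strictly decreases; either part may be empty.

6

One longest bitonic subsequence is 4, 9, 10, 14, 12, 10 (positions 2,3,4,6,9,11): it rises to 14 then falls. Length 6 is optimal.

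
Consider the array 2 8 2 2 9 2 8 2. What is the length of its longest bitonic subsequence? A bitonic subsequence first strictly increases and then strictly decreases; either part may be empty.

5

One longest bitonic subsequence is 2, 8, 9, 8, 2 (positions 1,2,5,7,8): it rises to 9 then falls. Length 5 is optimal.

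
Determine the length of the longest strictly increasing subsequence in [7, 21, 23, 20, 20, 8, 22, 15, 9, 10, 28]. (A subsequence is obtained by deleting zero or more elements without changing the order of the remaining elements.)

5

One longest increasing subsequence is 7, 8, 9, 10, 28 (positions 1,6,9,10,11), of length 5; no longer one exists.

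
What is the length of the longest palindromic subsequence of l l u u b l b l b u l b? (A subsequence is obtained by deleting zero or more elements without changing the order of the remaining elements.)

Using dp[i][j] = 2 + dp[i+1][j−1] if the ends match, else max(dp[i+1][j], dp[i][j−1]):
dp[1][12] = 9. A witness is lublblbul at positions 2,3,5,6,7,8,9,10,11.

9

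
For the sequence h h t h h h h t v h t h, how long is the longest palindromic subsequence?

10

Using dp[i][j] = 2 + dp[i+1][j−1] if the ends match, else max(dp[i+1][j], dp[i][j−1]):
dp[1][12] = 10. A witness is hhthhhhthh at positions 1,2,3,4,5,6,7,8,10,12.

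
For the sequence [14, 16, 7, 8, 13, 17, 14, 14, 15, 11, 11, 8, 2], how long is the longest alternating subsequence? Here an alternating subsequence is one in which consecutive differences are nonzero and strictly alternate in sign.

7

A longest alternating subsequence is 14, 16, 7, 17, 14, 15, 11 (positions 1,2,3,6,7,9,10); its 6 consecutive differences strictly alternate in sign, and length 7 is optimal.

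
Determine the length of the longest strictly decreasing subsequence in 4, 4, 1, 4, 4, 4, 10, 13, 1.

2

Scanning left to right, the best length ending at each element is: 4→1, 4→1, 1→2, 4→1, 4→1, 4→1, 10→1, 13→1, 1→2.
So the longest decreasing subsequence has length 2, e.g. 4, 1.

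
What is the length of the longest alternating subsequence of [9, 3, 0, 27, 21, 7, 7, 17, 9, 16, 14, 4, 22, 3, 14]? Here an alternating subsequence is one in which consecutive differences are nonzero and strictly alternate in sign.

Track the best alternating length ending on an up-step vs a down-step at each position: up/down = 1/1, 1/2, 1/2, 3/1, 3/4, 3/4, 3/4, 5/4, 5/6, 7/6, 7/8, 3/8, 9/4, 3/10, 11/10.
The maximum over both is 11; one such subsequence is 9, 3, 27, 7, 17, 9, 16, 14, 22, 3, 14.

11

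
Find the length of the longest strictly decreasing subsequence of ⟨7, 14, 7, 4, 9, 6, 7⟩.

3

Scanning left to right, the best length ending at each element is: 7→1, 14→1, 7→2, 4→3, 9→2, 6→3, 7→3.
So the longest decreasing subsequence has length 3, e.g. 14, 7, 4.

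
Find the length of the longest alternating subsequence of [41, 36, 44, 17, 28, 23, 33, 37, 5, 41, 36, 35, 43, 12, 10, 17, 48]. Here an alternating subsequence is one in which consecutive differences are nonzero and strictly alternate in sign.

13

Track the best alternating length ending on an up-step vs a down-step at each position: up/down = 1/1, 1/2, 3/1, 1/4, 5/4, 5/6, 7/4, 7/4, 1/8, 9/4, 9/10, 9/10, 11/4, 9/12, 9/12, 13/12, 13/1.
The maximum over both is 13; one such subsequence is 41, 36, 44, 17, 28, 23, 33, 5, 41, 36, 43, 12, 17.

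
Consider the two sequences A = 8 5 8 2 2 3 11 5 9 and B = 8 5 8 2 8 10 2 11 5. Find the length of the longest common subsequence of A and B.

A longest common subsequence is 8, 5, 8, 2, 2, 11, 5 (length 7); the LCS DP confirms no longer common subsequence exists.

7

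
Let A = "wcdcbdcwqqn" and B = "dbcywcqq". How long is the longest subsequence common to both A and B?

Backtracking the LCS table gives one alignment: d (A3,B1) → b (A5,B2) → c (A7,B3) → w (A8,B5) → q (A9,B7) → q (A10,B8).
So the longest common subsequence has length 6.

6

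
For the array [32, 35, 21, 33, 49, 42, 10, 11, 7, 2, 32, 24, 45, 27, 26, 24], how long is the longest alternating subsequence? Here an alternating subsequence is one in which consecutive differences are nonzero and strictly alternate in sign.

11

Track the best alternating length ending on an up-step vs a down-step at each position: up/down = 1/1, 2/1, 1/3, 4/3, 4/1, 4/5, 1/5, 6/5, 1/7, 1/7, 8/5, 8/9, 10/5, 10/11, 10/11, 8/11.
The maximum over both is 11; one such subsequence is 32, 35, 21, 33, 10, 11, 7, 32, 24, 45, 27.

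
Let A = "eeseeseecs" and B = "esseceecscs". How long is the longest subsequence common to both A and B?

7

A longest common subsequence is eeeescs (length 7); the LCS DP confirms no longer common subsequence exists.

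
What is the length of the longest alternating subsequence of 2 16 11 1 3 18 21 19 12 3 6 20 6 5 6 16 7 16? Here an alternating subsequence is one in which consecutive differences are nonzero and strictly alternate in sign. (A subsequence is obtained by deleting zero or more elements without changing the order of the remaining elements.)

10

A longest alternating subsequence is 2, 16, 11, 21, 19, 20, 6, 16, 7, 16 (positions 1,2,3,7,8,12,13,16,17,18); its 9 consecutive differences strictly alternate in sign, and length 10 is optimal.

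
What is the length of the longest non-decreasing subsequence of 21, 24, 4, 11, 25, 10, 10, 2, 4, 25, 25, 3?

One longest non-decreasing subsequence is 21, 24, 25, 25, 25 (positions 1,2,5,10,11), of length 5; no longer one exists.

5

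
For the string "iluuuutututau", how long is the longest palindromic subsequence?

7

One longest palindromic subsequence is utututu (positions 3,7,8,9,10,11,13); it reads the same forward and backward, and the interval DP gives dp[1][13] = 7.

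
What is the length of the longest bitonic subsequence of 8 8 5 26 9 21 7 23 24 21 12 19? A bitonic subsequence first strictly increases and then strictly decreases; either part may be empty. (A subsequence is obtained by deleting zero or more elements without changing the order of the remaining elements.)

7

Let inc[i] be the LIS ending at i and dec[i] the longest strictly decreasing subsequence starting at i. inc = [1, 1, 1, 2, 2, 3, 2, 4, 5, 3, 3, 4], dec = [2, 2, 1, 4, 2, 2, 1, 3, 3, 2, 1, 1].
max_i inc[i]+dec[i]−1 = 7, with one witness 8, 9, 21, 23, 24, 21, 19.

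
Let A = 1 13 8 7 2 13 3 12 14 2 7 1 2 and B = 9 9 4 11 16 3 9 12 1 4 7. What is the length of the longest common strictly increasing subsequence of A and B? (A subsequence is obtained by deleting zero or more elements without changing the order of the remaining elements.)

For each value that appears in both, track the longest common increasing run ending there.
The best achievable length is 2; one witness is 3, 12 (A-positions 7,8, B-positions 6,8).

2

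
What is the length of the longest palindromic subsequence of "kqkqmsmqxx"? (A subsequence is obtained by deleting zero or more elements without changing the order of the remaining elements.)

One longest palindromic subsequence is qmsmq (positions 4,5,6,7,8); it reads the same forward and backward, and the interval DP gives dp[1][10] = 5.

5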